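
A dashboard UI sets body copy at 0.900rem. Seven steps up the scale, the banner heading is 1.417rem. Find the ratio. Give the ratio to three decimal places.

1.067

The ratio satisfies 0.900 × r⁷ = 1.417, so r = (1.417 / 0.900)^(1/7).
r = 1.5744^(1/7) ≈ 1.0670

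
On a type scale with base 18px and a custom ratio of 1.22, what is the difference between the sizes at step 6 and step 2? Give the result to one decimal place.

Step 2: 18.0 × 1.22² = 26.791px
Step 6: 18.0 × 1.22⁶ = 59.351px
Difference: 59.351 − 26.791 = 32.560px

32.6px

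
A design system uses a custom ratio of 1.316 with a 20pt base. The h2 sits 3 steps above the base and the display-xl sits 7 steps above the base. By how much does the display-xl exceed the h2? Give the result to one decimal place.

Step 3: 20.0 × 1.316³ = 45.582pt
Step 7: 20.0 × 1.316⁷ = 136.717pt
Difference: 136.717 − 45.582 = 91.135pt

91.1pt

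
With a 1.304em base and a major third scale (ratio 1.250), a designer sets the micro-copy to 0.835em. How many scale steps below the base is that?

1.250ⁿ = 1.304 / 0.835 = 1.5617
n = ln(1.5617) / ln(1.250) = 0.4458 / 0.2231 ≈ 2.00

2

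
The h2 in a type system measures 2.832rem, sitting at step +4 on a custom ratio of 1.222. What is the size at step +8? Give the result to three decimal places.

6.315rem

2.832 × 1.222⁴ = 2.832 × 2.22990 ≈ 6.315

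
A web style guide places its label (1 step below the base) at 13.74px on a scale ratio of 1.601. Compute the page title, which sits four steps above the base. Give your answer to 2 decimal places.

Moving from step -1 to step +4 is 5 steps up, so multiply by r⁵.
13.74 × 1.601⁵ = 13.74 × 10.51857 ≈ 144.525

144.53px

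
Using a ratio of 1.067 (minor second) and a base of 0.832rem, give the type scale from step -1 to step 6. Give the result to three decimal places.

Step -1: 0.832 ÷ 1.067 = 0.780
Step 0: 0.832rem
Step 1: 0.832 × 1.067 = 0.888
Step 2: 0.832 × 1.067² = 0.947
Step 3: 0.832 × 1.067³ = 1.011
Step 4: 0.832 × 1.067⁴ = 1.078
Step 5: 0.832 × 1.067⁵ = 1.151
Step 6: 0.832 × 1.067⁶ = 1.228

0.780rem, 0.832rem, 0.888rem, 0.947rem, 1.011rem, 1.078rem, 1.151rem, 1.228rem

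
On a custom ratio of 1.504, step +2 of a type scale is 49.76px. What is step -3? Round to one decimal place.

6.5px

The gap is -3 − (2) = -5 steps, so the factor is 1.504^-5.
49.76 ÷ 1.504⁵ = 49.76 ÷ 7.69554 ≈ 6.466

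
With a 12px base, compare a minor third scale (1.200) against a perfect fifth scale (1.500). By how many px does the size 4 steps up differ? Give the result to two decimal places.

Minor third: 12.0 × 1.200⁴ = 24.8832px
Perfect fifth: 12.0 × 1.500⁴ = 60.7500px
Difference: 60.7500 − 24.8832 = 35.8668px

35.87px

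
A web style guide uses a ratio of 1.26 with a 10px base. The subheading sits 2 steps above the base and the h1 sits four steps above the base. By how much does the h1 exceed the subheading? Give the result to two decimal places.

Step 2: 10.0 × 1.26² = 15.8760px
Step 4: 10.0 × 1.26⁴ = 25.2047px
Difference: 25.2047 − 15.8760 = 9.3287px

9.33px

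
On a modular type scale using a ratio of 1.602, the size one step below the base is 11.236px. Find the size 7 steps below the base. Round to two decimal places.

0.66px

The gap is -7 − (-1) = -6 steps, so the factor is 1.602^-6.
11.236 ÷ 1.602⁶ = 11.236 ÷ 16.90344 ≈ 0.665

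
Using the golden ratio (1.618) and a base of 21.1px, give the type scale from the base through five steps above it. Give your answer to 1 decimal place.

Step 0: 21.1px
Step 1: 21.1 × 1.618 = 34.1
Step 2: 21.1 × 1.618² = 55.2
Step 3: 21.1 × 1.618³ = 89.4
Step 4: 21.1 × 1.618⁴ = 144.6
Step 5: 21.1 × 1.618⁵ = 234.0

21.1px, 34.1px, 55.2px, 89.4px, 144.6px, 234.0px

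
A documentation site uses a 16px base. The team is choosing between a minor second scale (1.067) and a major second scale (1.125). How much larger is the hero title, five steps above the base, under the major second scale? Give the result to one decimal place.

Minor second: 16.0 × 1.067⁵ = 22.128px
Major second: 16.0 × 1.125⁵ = 28.833px
Difference: 28.833 − 22.128 = 6.705px

6.7px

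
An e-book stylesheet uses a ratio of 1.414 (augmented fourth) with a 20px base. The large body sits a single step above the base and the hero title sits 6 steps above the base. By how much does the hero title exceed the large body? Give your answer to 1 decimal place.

Step 1: 20.0 × 1.414 = 28.280px
Step 6: 20.0 × 1.414⁶ = 159.855px
Difference: 159.855 − 28.280 = 131.575px

131.6px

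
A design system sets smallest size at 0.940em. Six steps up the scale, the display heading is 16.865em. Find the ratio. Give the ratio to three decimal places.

r⁶ = 16.865 / 0.940, so r = (16.865/0.940)^(1/6).
r = 17.9415^(1/6) ≈ 1.6180

1.618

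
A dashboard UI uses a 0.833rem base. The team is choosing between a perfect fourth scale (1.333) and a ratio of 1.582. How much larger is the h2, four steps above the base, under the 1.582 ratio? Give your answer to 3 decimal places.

2.588rem

Perfect fourth: 0.833 × 1.333⁴ = 2.63006rem
At 1.582: 0.833 × 1.582⁴ = 5.21760rem
Difference: 5.21760 − 2.63006 = 2.58754rem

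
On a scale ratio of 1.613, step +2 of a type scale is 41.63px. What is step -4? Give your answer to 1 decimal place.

Moving from step +2 to step -4 is 6 steps down, so divide by r⁶.
41.63 ÷ 1.613⁶ = 41.63 ÷ 17.61190 ≈ 2.364

2.4px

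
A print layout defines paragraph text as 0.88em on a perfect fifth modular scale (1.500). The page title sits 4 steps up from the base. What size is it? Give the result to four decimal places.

4.4550em

Each step on a modular scale multiplies by the ratio, so the size n steps from the base is base × ratioⁿ.
0.88 × 1.500⁴ = 0.88 × 5.06250 ≈ 4.4550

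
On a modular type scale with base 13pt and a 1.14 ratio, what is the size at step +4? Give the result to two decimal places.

Every step multiplies by the scale ratio.
13.0 × 1.14⁴ = 13.0 × 1.68896 ≈ 21.96

21.96pt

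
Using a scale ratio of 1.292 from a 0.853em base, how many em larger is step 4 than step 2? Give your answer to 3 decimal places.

0.953em

Step 2: 0.853 × 1.292² = 1.42388em
Step 4: 0.853 × 1.292⁴ = 2.37684em
Difference: 2.37684 − 1.42388 = 0.95296em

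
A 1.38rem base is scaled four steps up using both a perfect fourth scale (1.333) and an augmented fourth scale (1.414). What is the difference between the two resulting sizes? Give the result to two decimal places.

Perfect fourth: 1.38 × 1.333⁴ = 4.3571rem
Augmented fourth: 1.38 × 1.414⁴ = 5.5167rem
Difference: 5.5167 − 4.3571 = 1.1596rem

1.16rem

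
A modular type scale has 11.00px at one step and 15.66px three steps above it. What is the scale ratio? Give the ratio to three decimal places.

r³ = 15.66 / 11.00, so r = (15.66/11.00)^(1/3).
r = 1.4236^(1/3) ≈ 1.1249

1.125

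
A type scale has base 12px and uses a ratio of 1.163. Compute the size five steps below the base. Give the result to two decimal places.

12.0 ÷ 1.163⁵ = 12.0 ÷ 2.12764 ≈ 5.64

5.64px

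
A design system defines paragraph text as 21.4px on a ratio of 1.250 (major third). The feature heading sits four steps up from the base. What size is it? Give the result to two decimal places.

21.4 × 1.250⁴ = 21.4 × 2.44141 ≈ 52.25

52.25px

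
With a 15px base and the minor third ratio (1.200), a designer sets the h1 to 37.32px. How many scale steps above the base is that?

1.200ⁿ = 37.32 / 15 = 2.4880
n = ln(2.4880) / ln(1.200) = 0.9115 / 0.1823 ≈ 5.00

5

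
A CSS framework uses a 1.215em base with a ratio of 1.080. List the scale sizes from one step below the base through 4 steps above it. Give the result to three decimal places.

Step -1: 1.215 ÷ 1.080 = 1.125
Step 0: 1.215em
Step 1: 1.215 × 1.080 = 1.312
Step 2: 1.215 × 1.080² = 1.417
Step 3: 1.215 × 1.080³ = 1.531
Step 4: 1.215 × 1.080⁴ = 1.653

1.125em, 1.215em, 1.312em, 1.417em, 1.531em, 1.653em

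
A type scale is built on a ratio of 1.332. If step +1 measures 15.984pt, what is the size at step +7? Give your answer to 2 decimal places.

89.27pt

Moving from step +1 to step +7 is 6 steps up, so multiply by r⁶.
15.984 × 1.332⁶ = 15.984 × 5.58503 ≈ 89.271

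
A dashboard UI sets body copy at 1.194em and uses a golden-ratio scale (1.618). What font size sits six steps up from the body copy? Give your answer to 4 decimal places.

21.4228em

A modular type scale is a geometric sequence: sizeₙ = base × rⁿ.
1.194 × 1.618⁶ = 1.194 × 17.94201 ≈ 21.4228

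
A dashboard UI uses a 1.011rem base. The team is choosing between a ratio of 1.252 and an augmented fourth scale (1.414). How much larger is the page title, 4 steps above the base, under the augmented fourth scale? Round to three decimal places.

1.557rem

At 1.252: 1.011 × 1.252⁴ = 2.48410rem
Augmented fourth: 1.011 × 1.414⁴ = 4.04156rem
Difference: 4.04156 − 2.48410 = 1.55746rem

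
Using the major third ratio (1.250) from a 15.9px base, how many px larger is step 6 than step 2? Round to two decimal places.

35.81px

Step 2: 15.9 × 1.250² = 24.8438px
Step 6: 15.9 × 1.250⁶ = 60.6537px
Difference: 60.6537 − 24.8438 = 35.8099px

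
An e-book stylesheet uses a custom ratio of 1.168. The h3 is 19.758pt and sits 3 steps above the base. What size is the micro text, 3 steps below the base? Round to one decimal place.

19.758 ÷ 1.168⁶ = 19.758 ÷ 2.53897 ≈ 7.782

7.8pt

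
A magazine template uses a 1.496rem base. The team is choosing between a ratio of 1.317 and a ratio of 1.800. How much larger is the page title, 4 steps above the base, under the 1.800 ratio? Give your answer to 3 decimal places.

At 1.317: 1.496 × 1.317⁴ = 4.50064rem
At 1.800: 1.496 × 1.800⁴ = 15.70441rem
Difference: 15.70441 − 4.50064 = 11.20377rem

11.204rem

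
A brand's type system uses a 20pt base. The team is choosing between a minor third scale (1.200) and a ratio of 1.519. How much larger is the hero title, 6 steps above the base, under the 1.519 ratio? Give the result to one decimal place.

186.0pt

Minor third: 20.0 × 1.200⁶ = 59.720pt
At 1.519: 20.0 × 1.519⁶ = 245.684pt
Difference: 245.684 − 59.720 = 185.964pt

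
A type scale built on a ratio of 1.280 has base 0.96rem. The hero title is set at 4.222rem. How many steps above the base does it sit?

6

1.280ⁿ = 4.222 / 0.96 = 4.3979
n = ln(4.3979) / ln(1.280) = 1.4811 / 0.2469 ≈ 6.00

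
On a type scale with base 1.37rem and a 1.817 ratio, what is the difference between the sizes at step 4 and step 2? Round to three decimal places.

Step 2: 1.37 × 1.817² = 4.52304rem
Step 4: 1.37 × 1.817⁴ = 14.93277rem
Difference: 14.93277 − 4.52304 = 10.40973rem

10.410rem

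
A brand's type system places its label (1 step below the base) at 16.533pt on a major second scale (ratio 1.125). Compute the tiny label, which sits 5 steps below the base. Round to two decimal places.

The gap is -5 − (-1) = -4 steps, so the factor is 1.125^-4.
16.533 ÷ 1.125⁴ = 16.533 ÷ 1.60181 ≈ 10.321

10.32pt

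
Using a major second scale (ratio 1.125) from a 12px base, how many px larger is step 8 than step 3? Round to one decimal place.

Step 3: 12.0 × 1.125³ = 17.086px
Step 8: 12.0 × 1.125⁸ = 30.789px
Difference: 30.789 − 17.086 = 13.703px

13.7px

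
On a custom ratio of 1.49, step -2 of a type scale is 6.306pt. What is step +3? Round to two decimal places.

6.306 × 1.49⁵ = 6.306 × 7.34398 ≈ 46.311

46.31pt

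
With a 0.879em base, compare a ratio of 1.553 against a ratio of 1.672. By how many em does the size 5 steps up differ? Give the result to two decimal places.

At 1.553: 0.879 × 1.553⁵ = 7.9405em
At 1.672: 0.879 × 1.672⁵ = 11.4860em
Difference: 11.4860 − 7.9405 = 3.5455em

3.55em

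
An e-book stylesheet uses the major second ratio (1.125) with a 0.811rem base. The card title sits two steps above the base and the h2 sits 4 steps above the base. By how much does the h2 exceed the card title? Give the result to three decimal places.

0.273rem

Step 2: 0.811 × 1.125² = 1.02642rem
Step 4: 0.811 × 1.125⁴ = 1.29907rem
Difference: 1.29907 − 1.02642 = 0.27265rem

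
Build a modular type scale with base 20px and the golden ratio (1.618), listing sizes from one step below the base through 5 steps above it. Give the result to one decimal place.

Step -1: 20.0 ÷ 1.618 = 12.4
Step 0: 20px
Step 1: 20.0 × 1.618 = 32.4
Step 2: 20.0 × 1.618² = 52.4
Step 3: 20.0 × 1.618³ = 84.7
Step 4: 20.0 × 1.618⁴ = 137.1
Step 5: 20.0 × 1.618⁵ = 221.8

12.4px, 20.0px, 32.4px, 52.4px, 84.7px, 137.1px, 221.8px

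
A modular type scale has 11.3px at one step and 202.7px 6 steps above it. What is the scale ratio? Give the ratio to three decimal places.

The ratio satisfies 11.3 × r⁶ = 202.7, so r = (202.7 / 11.3)^(1/6).
r = 17.9381^(1/6) ≈ 1.6179

1.618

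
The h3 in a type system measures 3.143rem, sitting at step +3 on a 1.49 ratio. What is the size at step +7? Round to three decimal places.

15.491rem

Moving from step +3 to step +7 is 4 steps up, so multiply by r⁴.
3.143 × 1.49⁴ = 3.143 × 4.92884 ≈ 15.491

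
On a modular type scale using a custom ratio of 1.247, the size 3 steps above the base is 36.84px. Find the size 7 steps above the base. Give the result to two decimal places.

36.84 × 1.247⁴ = 36.84 × 2.41805 ≈ 89.081

89.08px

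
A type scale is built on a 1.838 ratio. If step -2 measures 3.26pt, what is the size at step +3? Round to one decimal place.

68.4pt

3.26 × 1.838⁵ = 3.26 × 20.97623 ≈ 68.383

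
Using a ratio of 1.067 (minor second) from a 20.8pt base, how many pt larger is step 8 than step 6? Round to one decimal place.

4.3pt

Step 6: 20.8 × 1.067⁶ = 30.694pt
Step 8: 20.8 × 1.067⁸ = 34.944pt
Difference: 34.944 − 30.694 = 4.250pt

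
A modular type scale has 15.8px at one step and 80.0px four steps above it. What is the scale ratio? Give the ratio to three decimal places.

The ratio satisfies 15.8 × r⁴ = 80.0, so r = (80.0 / 15.8)^(1/4).
r = 5.0633^(1/4) ≈ 1.5001

1.500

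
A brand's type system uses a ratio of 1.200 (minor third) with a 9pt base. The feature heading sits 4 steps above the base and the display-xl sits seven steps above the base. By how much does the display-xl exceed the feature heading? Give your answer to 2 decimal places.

13.59pt

Step 4: 9.0 × 1.200⁴ = 18.6624pt
Step 7: 9.0 × 1.200⁷ = 32.2486pt
Difference: 32.2486 − 18.6624 = 13.5862pt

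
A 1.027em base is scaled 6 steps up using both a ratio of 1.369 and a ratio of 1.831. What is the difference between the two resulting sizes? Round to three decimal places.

At 1.369: 1.027 × 1.369⁶ = 6.76069em
At 1.831: 1.027 × 1.831⁶ = 38.69907em
Difference: 38.69907 − 6.76069 = 31.93838em

31.938em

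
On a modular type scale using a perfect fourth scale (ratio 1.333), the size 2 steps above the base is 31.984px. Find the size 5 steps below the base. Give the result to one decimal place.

Moving from step +2 to step -5 is 7 steps down, so divide by r⁷.
31.984 ÷ 1.333⁷ = 31.984 ÷ 7.47844 ≈ 4.277

4.3px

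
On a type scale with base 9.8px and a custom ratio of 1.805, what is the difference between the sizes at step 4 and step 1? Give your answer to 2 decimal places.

Step 1: 9.8 × 1.805 = 17.6890px
Step 4: 9.8 × 1.805⁴ = 104.0243px
Difference: 104.0243 − 17.6890 = 86.3353px

86.34px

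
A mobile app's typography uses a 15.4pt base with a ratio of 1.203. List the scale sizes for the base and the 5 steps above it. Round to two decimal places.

15.40pt, 18.53pt, 22.29pt, 26.81pt, 32.25pt, 38.80pt

Step 0: 15.4pt
Step 1: 15.4 × 1.203 = 18.53
Step 2: 15.4 × 1.203² = 22.29
Step 3: 15.4 × 1.203³ = 26.81
Step 4: 15.4 × 1.203⁴ = 32.25
Step 5: 15.4 × 1.203⁵ = 38.80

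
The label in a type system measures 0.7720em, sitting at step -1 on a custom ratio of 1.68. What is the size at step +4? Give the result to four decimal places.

The gap is 4 − (-1) = 5 steps, so the factor is 1.68^5.
0.7720 × 1.68⁵ = 0.7720 × 13.38278 ≈ 10.3315

10.3315em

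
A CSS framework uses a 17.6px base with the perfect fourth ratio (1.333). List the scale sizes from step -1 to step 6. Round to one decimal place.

13.2px, 17.6px, 23.5px, 31.3px, 41.7px, 55.6px, 74.1px, 98.7px

Step -1: 17.6 ÷ 1.333 = 13.2
Step 0: 17.6px
Step 1: 17.6 × 1.333 = 23.5
Step 2: 17.6 × 1.333² = 31.3
Step 3: 17.6 × 1.333³ = 41.7
Step 4: 17.6 × 1.333⁴ = 55.6
Step 5: 17.6 × 1.333⁵ = 74.1
Step 6: 17.6 × 1.333⁶ = 98.7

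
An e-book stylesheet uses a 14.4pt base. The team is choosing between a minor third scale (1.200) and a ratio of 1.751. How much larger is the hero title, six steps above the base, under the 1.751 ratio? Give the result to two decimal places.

Minor third: 14.4 × 1.200⁶ = 42.9982pt
At 1.751: 14.4 × 1.751⁶ = 415.0299pt
Difference: 415.0299 − 42.9982 = 372.0317pt

372.03pt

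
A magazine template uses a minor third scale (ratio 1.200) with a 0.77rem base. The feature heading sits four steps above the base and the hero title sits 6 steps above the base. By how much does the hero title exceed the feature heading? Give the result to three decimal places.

Step 4: 0.77 × 1.200⁴ = 1.59667rem
Step 6: 0.77 × 1.200⁶ = 2.29921rem
Difference: 2.29921 − 1.59667 = 0.70254rem

0.703rem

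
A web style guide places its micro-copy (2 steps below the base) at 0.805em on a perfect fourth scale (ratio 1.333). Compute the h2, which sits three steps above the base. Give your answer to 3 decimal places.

3.388em

0.805 × 1.333⁵ = 0.805 × 4.20873 ≈ 3.388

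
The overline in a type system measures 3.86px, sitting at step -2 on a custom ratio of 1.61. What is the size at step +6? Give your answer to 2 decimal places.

174.26px

The gap is 6 − (-2) = 8 steps, so the factor is 1.61^8.
3.86 × 1.61⁸ = 3.86 × 45.14472 ≈ 174.259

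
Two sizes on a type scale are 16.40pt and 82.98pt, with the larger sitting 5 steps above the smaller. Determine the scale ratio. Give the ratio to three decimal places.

1.383

r⁵ = 82.98 / 16.40, so r = (82.98/16.40)^(1/5).
r = 5.0598^(1/5) ≈ 1.3830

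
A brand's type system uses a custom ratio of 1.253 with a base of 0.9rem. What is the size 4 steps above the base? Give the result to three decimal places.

2.218rem

Every step multiplies by the scale ratio.
0.9 × 1.253⁴ = 0.9 × 2.46493 ≈ 2.218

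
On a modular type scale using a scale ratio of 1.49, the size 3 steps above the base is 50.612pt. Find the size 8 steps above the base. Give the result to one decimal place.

371.7pt

50.612 × 1.49⁵ = 50.612 × 7.34398 ≈ 371.693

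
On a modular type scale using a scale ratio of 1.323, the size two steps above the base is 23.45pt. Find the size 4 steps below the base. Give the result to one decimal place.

4.4pt

23.45 ÷ 1.323⁶ = 23.45 ÷ 5.36240 ≈ 4.373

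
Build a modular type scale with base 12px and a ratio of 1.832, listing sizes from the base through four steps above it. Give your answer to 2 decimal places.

Step 0: 12px
Step 1: 12.0 × 1.832 = 21.98
Step 2: 12.0 × 1.832² = 40.27
Step 3: 12.0 × 1.832³ = 73.78
Step 4: 12.0 × 1.832⁴ = 135.17

12.00px, 21.98px, 40.27px, 73.78px, 135.17px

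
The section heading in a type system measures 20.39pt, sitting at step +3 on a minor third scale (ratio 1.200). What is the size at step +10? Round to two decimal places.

73.06pt

20.39 × 1.200⁷ = 20.39 × 3.58318 ≈ 73.061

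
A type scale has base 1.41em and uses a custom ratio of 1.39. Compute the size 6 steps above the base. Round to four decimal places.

10.1697em

Each step on a modular scale multiplies by the ratio, so the size n steps from the base is base × ratioⁿ.
1.41 × 1.39⁶ = 1.41 × 7.21255 ≈ 10.1697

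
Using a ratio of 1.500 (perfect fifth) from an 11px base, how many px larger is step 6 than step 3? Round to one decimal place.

88.2px

Step 3: 11.0 × 1.500³ = 37.125px
Step 6: 11.0 × 1.500⁶ = 125.297px
Difference: 125.297 − 37.125 = 88.172px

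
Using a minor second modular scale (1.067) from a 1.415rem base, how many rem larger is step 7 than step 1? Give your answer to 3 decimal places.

Step 1: 1.415 × 1.067 = 1.50981rem
Step 7: 1.415 × 1.067⁷ = 2.22796rem
Difference: 2.22796 − 1.50981 = 0.71815rem

0.718rem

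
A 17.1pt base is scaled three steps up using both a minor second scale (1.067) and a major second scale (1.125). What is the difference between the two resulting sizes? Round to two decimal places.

Minor second: 17.1 × 1.067³ = 20.7725pt
Major second: 17.1 × 1.125³ = 24.3475pt
Difference: 24.3475 − 20.7725 = 3.5750pt

3.57pt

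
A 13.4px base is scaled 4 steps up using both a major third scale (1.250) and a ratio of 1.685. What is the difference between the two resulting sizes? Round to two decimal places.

75.31px

Major third: 13.4 × 1.250⁴ = 32.7148px
At 1.685: 13.4 × 1.685⁴ = 108.0201px
Difference: 108.0201 − 32.7148 = 75.3053px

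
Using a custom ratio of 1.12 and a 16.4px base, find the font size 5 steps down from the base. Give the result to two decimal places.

9.31px

Every step multiplies by the scale ratio.
16.4 ÷ 1.12⁵ = 16.4 ÷ 1.76234 ≈ 9.31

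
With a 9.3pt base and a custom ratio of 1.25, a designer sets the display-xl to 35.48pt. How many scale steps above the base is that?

6

1.25ⁿ = 35.48 / 9.3 = 3.8151
n = ln(3.8151) / ln(1.25) = 1.3390 / 0.2231 ≈ 6.00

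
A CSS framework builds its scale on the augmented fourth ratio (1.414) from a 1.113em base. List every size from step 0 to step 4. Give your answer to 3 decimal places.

Step 0: 1.113em
Step 1: 1.113 × 1.414 = 1.574
Step 2: 1.113 × 1.414² = 2.225
Step 3: 1.113 × 1.414³ = 3.147
Step 4: 1.113 × 1.414⁴ = 4.449

1.113em, 1.574em, 2.225em, 3.147em, 4.449em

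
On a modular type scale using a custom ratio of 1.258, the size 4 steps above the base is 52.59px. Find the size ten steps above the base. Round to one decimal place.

208.4px

The gap is 10 − (4) = 6 steps, so the factor is 1.258^6.
52.59 × 1.258⁶ = 52.59 × 3.96355 ≈ 208.443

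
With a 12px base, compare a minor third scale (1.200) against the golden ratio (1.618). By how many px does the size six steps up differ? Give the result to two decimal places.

179.47px

Minor third: 12.0 × 1.200⁶ = 35.8318px
Golden ratio: 12.0 × 1.618⁶ = 215.3041px
Difference: 215.3041 − 35.8318 = 179.4723px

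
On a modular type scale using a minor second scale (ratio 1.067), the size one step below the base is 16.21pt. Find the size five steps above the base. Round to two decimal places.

23.92pt

16.21 × 1.067⁶ = 16.21 × 1.47566 ≈ 23.920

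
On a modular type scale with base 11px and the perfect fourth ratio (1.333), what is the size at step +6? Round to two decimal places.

Each step on a modular scale multiplies by the ratio, so the size n steps from the base is base × ratioⁿ.
11.0 × 1.333⁶ = 11.0 × 5.61023 ≈ 61.71

61.71px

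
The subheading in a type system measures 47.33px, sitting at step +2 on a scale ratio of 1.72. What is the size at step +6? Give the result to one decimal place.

414.2px

Moving from step +2 to step +6 is 4 steps up, so multiply by r⁴.
47.33 × 1.72⁴ = 47.33 × 8.75213 ≈ 414.238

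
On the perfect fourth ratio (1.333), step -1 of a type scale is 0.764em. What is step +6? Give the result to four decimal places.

Moving from step -1 to step +6 is 7 steps up, so multiply by r⁷.
0.764 × 1.333⁷ = 0.764 × 7.47844 ≈ 5.7135

5.7135em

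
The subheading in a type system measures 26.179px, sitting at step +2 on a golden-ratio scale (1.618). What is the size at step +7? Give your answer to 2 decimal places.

The gap is 7 − (2) = 5 steps, so the factor is 1.618^5.
26.179 × 1.618⁵ = 26.179 × 11.08901 ≈ 290.299

290.30px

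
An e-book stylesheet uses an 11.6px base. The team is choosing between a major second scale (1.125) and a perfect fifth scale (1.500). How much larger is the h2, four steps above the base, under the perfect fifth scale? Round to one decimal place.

40.1px

Major second: 11.6 × 1.125⁴ = 18.581px
Perfect fifth: 11.6 × 1.500⁴ = 58.725px
Difference: 58.725 − 18.581 = 40.144px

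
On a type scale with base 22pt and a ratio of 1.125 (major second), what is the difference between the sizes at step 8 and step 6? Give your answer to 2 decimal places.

Step 6: 22.0 × 1.125⁶ = 44.6003pt
Step 8: 22.0 × 1.125⁸ = 56.4473pt
Difference: 56.4473 − 44.6003 = 11.8470pt

11.85pt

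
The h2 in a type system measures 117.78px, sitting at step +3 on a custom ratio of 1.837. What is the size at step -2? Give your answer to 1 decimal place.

5.6px

The gap is -2 − (3) = -5 steps, so the factor is 1.837^-5.
117.78 ÷ 1.837⁵ = 117.78 ÷ 20.91923 ≈ 5.630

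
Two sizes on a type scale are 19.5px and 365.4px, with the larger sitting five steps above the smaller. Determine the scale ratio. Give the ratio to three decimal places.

r⁵ = 365.4 / 19.5, so r = (365.4/19.5)^(1/5).
r = 18.7385^(1/5) ≈ 1.7970

1.797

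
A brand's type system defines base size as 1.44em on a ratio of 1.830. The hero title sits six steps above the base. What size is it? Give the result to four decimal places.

54.0840em

1.44 × 1.830⁶ = 1.44 × 37.55835 ≈ 54.0840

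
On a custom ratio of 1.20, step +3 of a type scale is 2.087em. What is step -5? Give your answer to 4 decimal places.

Moving from step +3 to step -5 is 8 steps down, so divide by r⁸.
2.087 ÷ 1.20⁸ = 2.087 ÷ 4.29982 ≈ 0.4854

0.4854em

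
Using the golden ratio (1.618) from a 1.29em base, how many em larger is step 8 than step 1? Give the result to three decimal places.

58.505em

Step 1: 1.29 × 1.618 = 2.08722em
Step 8: 1.29 × 1.618⁸ = 60.59236em
Difference: 60.59236 − 2.08722 = 58.50514em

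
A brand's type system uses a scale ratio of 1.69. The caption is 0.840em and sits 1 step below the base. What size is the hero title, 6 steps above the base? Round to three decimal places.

33.074em

Moving from step -1 to step +6 is 7 steps up, so multiply by r⁷.
0.840 × 1.69⁷ = 0.840 × 39.37376 ≈ 33.074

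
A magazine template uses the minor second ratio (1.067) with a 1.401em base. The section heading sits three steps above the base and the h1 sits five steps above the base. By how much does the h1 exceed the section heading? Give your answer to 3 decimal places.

Step 3: 1.401 × 1.067³ = 1.70189em
Step 5: 1.401 × 1.067⁵ = 1.93758em
Difference: 1.93758 − 1.70189 = 0.23569em

0.236em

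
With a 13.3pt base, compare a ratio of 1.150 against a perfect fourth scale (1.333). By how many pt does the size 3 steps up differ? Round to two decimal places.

At 1.150: 13.3 × 1.150³ = 20.2276pt
Perfect fourth: 13.3 × 1.333³ = 31.5023pt
Difference: 31.5023 − 20.2276 = 11.2747pt

11.27pt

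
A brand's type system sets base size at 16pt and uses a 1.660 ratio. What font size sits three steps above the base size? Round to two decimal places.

73.19pt

16.0 × 1.660³ = 16.0 × 4.57430 ≈ 73.19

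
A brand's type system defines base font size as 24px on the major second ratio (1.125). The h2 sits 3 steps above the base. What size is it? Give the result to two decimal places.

34.17px

24.0 × 1.125³ = 24.0 × 1.42383 ≈ 34.17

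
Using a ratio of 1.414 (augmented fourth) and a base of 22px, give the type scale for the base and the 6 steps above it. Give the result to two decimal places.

Step 0: 22px
Step 1: 22.0 × 1.414 = 31.11
Step 2: 22.0 × 1.414² = 43.99
Step 3: 22.0 × 1.414³ = 62.20
Step 4: 22.0 × 1.414⁴ = 87.95
Step 5: 22.0 × 1.414⁵ = 124.36
Step 6: 22.0 × 1.414⁶ = 175.84

22.00px, 31.11px, 43.99px, 62.20px, 87.95px, 124.36px, 175.84px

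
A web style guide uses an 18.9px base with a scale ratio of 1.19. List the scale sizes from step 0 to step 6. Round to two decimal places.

18.90px, 22.49px, 26.76px, 31.85px, 37.90px, 45.10px, 53.67px

Step 0: 18.9px
Step 1: 18.9 × 1.19 = 22.49
Step 2: 18.9 × 1.19² = 26.76
Step 3: 18.9 × 1.19³ = 31.85
Step 4: 18.9 × 1.19⁴ = 37.90
Step 5: 18.9 × 1.19⁵ = 45.10
Step 6: 18.9 × 1.19⁶ = 53.67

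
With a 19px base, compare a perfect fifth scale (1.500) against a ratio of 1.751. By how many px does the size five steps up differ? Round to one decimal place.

168.5px

Perfect fifth: 19.0 × 1.500⁵ = 144.281px
At 1.751: 19.0 × 1.751⁵ = 312.741px
Difference: 312.741 − 144.281 = 168.460px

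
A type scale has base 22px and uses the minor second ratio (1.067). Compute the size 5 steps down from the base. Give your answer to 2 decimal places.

A modular type scale is a geometric sequence: sizeₙ = base × rⁿ.
22.0 ÷ 1.067⁵ = 22.0 ÷ 1.38300 ≈ 15.91

15.91px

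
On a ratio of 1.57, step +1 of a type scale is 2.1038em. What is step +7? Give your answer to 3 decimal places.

31.507em

2.1038 × 1.57⁶ = 2.1038 × 14.97607 ≈ 31.507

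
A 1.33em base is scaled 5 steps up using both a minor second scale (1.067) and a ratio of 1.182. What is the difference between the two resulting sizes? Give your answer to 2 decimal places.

Minor second: 1.33 × 1.067⁵ = 1.8394em
At 1.182: 1.33 × 1.182⁵ = 3.0686em
Difference: 3.0686 − 1.8394 = 1.2292em

1.23em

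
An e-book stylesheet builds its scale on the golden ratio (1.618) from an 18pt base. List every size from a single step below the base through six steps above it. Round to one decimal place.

11.1pt, 18.0pt, 29.1pt, 47.1pt, 76.2pt, 123.4pt, 199.6pt, 323.0pt

Step -1: 18.0 ÷ 1.618 = 11.1
Step 0: 18pt
Step 1: 18.0 × 1.618 = 29.1
Step 2: 18.0 × 1.618² = 47.1
Step 3: 18.0 × 1.618³ = 76.2
Step 4: 18.0 × 1.618⁴ = 123.4
Step 5: 18.0 × 1.618⁵ = 199.6
Step 6: 18.0 × 1.618⁶ = 323.0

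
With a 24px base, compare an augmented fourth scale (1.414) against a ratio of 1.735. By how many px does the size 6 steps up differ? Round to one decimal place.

462.8px

Augmented fourth: 24.0 × 1.414⁶ = 191.826px
At 1.735: 24.0 × 1.735⁶ = 654.648px
Difference: 654.648 − 191.826 = 462.822px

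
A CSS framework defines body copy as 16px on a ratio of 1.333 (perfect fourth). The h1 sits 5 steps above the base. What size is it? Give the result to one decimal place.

16.0 × 1.333⁵ = 16.0 × 4.20873 ≈ 67.34

67.3px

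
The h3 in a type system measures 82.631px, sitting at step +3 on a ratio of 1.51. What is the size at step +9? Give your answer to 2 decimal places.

Moving from step +3 to step +9 is 6 steps up, so multiply by r⁶.
82.631 × 1.51⁶ = 82.631 × 11.85391 ≈ 979.501

979.50px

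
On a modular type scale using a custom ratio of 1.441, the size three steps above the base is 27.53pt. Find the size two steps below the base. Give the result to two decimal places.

27.53 ÷ 1.441⁵ = 27.53 ÷ 6.21327 ≈ 4.431

4.43pt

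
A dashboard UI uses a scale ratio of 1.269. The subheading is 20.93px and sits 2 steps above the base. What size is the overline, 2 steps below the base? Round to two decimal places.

8.07px

20.93 ÷ 1.269⁴ = 20.93 ÷ 2.59326 ≈ 8.071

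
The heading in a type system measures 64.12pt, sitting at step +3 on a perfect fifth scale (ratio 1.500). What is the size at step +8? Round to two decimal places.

64.12 × 1.500⁵ = 64.12 × 7.59375 ≈ 486.911

486.91pt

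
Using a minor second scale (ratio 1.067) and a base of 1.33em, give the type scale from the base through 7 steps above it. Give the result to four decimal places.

1.3300em, 1.4191em, 1.5142em, 1.6156em, 1.7239em, 1.8394em, 1.9626em, 2.0941em

Step 0: 1.33em
Step 1: 1.33 × 1.067 = 1.4191
Step 2: 1.33 × 1.067² = 1.5142
Step 3: 1.33 × 1.067³ = 1.6156
Step 4: 1.33 × 1.067⁴ = 1.7239
Step 5: 1.33 × 1.067⁵ = 1.8394
Step 6: 1.33 × 1.067⁶ = 1.9626
Step 7: 1.33 × 1.067⁷ = 2.0941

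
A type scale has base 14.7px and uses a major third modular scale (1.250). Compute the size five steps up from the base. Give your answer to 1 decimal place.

44.9px

14.7 × 1.250⁵ = 14.7 × 3.05176 ≈ 44.86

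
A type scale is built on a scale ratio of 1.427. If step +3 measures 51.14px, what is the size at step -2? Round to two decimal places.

8.64px

51.14 ÷ 1.427⁵ = 51.14 ÷ 5.91725 ≈ 8.643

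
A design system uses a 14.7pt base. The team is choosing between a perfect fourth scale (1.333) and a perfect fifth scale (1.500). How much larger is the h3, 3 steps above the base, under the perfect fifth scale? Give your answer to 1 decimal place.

Perfect fourth: 14.7 × 1.333³ = 34.818pt
Perfect fifth: 14.7 × 1.500³ = 49.612pt
Difference: 49.612 − 34.818 = 14.794pt

14.8pt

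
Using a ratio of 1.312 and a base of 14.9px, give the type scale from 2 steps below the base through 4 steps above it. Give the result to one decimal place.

8.7px, 11.4px, 14.9px, 19.5px, 25.6px, 33.7px, 44.1px

Step -2: 14.9 ÷ 1.312² = 8.7
Step -1: 14.9 ÷ 1.312 = 11.4
Step 0: 14.9px
Step 1: 14.9 × 1.312 = 19.5
Step 2: 14.9 × 1.312² = 25.6
Step 3: 14.9 × 1.312³ = 33.7
Step 4: 14.9 × 1.312⁴ = 44.1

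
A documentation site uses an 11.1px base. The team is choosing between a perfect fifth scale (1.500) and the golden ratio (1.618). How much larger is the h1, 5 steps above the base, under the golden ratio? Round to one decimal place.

Perfect fifth: 11.1 × 1.500⁵ = 84.291px
Golden ratio: 11.1 × 1.618⁵ = 123.088px
Difference: 123.088 − 84.291 = 38.797px

38.8px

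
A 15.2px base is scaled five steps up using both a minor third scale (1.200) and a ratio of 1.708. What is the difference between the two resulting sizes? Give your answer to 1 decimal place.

Minor third: 15.2 × 1.200⁵ = 37.822px
At 1.708: 15.2 × 1.708⁵ = 220.944px
Difference: 220.944 − 37.822 = 183.122px

183.1px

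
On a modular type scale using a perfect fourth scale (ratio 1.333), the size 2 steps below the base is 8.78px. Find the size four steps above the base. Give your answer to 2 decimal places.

49.26px

8.78 × 1.333⁶ = 8.78 × 5.61023 ≈ 49.258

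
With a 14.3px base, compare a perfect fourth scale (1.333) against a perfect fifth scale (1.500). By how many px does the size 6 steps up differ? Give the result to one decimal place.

Perfect fourth: 14.3 × 1.333⁶ = 80.226px
Perfect fifth: 14.3 × 1.500⁶ = 162.886px
Difference: 162.886 − 80.226 = 82.660px

82.7px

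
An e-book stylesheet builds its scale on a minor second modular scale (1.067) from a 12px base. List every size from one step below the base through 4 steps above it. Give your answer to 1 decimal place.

Step -1: 12.0 ÷ 1.067 = 11.2
Step 0: 12px
Step 1: 12.0 × 1.067 = 12.8
Step 2: 12.0 × 1.067² = 13.7
Step 3: 12.0 × 1.067³ = 14.6
Step 4: 12.0 × 1.067⁴ = 15.6

11.2px, 12.0px, 12.8px, 13.7px, 14.6px, 15.6px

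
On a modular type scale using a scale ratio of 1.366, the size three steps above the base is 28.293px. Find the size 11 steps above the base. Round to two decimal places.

342.99px

28.293 × 1.366⁸ = 28.293 × 12.12287 ≈ 342.992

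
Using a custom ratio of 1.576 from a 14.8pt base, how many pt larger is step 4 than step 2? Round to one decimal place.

54.5pt

Step 2: 14.8 × 1.576² = 36.760pt
Step 4: 14.8 × 1.576⁴ = 91.303pt
Difference: 91.303 − 36.760 = 54.543pt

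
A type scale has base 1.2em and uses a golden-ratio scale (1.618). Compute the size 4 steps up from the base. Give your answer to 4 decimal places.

8.2242em

1.2 × 1.618⁴ = 1.2 × 6.85353 ≈ 8.2242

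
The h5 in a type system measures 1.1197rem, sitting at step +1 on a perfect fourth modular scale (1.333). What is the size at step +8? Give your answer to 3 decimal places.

8.374rem

1.1197 × 1.333⁷ = 1.1197 × 7.47844 ≈ 8.374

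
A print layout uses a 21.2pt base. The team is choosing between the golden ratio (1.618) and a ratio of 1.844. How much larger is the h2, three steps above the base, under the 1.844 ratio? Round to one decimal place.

Golden ratio: 21.2 × 1.618³ = 89.799pt
At 1.844: 21.2 × 1.844³ = 132.929pt
Difference: 132.929 − 89.799 = 43.130pt

43.1pt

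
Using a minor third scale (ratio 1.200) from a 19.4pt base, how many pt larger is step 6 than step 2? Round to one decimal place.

Step 2: 19.4 × 1.200² = 27.936pt
Step 6: 19.4 × 1.200⁶ = 57.928pt
Difference: 57.928 − 27.936 = 29.992pt

30.0pt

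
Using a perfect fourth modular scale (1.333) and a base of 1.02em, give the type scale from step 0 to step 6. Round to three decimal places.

1.020em, 1.360em, 1.812em, 2.416em, 3.220em, 4.293em, 5.722em

Step 0: 1.02em
Step 1: 1.02 × 1.333 = 1.360
Step 2: 1.02 × 1.333² = 1.812
Step 3: 1.02 × 1.333³ = 2.416
Step 4: 1.02 × 1.333⁴ = 3.220
Step 5: 1.02 × 1.333⁵ = 4.293
Step 6: 1.02 × 1.333⁶ = 5.722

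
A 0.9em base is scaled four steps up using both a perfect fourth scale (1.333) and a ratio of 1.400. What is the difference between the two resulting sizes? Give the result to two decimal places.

0.62em

Perfect fourth: 0.9 × 1.333⁴ = 2.8416em
At 1.400: 0.9 × 1.400⁴ = 3.4574em
Difference: 3.4574 − 2.8416 = 0.6158em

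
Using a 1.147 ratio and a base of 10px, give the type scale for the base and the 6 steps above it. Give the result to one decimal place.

10.0px, 11.5px, 13.2px, 15.1px, 17.3px, 19.9px, 22.8px

Step 0: 10px
Step 1: 10.0 × 1.147 = 11.5
Step 2: 10.0 × 1.147² = 13.2
Step 3: 10.0 × 1.147³ = 15.1
Step 4: 10.0 × 1.147⁴ = 17.3
Step 5: 10.0 × 1.147⁵ = 19.9
Step 6: 10.0 × 1.147⁶ = 22.8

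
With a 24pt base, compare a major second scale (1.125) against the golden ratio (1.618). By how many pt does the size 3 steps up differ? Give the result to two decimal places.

67.49pt

Major second: 24.0 × 1.125³ = 34.1719pt
Golden ratio: 24.0 × 1.618³ = 101.6592pt
Difference: 101.6592 − 34.1719 = 67.4873pt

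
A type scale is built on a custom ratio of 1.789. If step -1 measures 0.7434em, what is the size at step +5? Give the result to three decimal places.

24.372em

0.7434 × 1.789⁶ = 0.7434 × 32.78401 ≈ 24.372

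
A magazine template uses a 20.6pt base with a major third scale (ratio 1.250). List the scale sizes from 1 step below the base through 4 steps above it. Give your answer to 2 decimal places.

16.48pt, 20.60pt, 25.75pt, 32.19pt, 40.23pt, 50.29pt

Step -1: 20.6 ÷ 1.250 = 16.48
Step 0: 20.6pt
Step 1: 20.6 × 1.250 = 25.75
Step 2: 20.6 × 1.250² = 32.19
Step 3: 20.6 × 1.250³ = 40.23
Step 4: 20.6 × 1.250⁴ = 50.29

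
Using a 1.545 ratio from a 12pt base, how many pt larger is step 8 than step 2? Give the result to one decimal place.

Step 2: 12.0 × 1.545² = 28.644pt
Step 8: 12.0 × 1.545⁸ = 389.591pt
Difference: 389.591 − 28.644 = 360.947pt

360.9pt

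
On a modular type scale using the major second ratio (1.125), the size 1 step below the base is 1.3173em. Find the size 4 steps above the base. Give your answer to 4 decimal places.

2.3738em

Moving from step -1 to step +4 is 5 steps up, so multiply by r⁵.
1.3173 × 1.125⁵ = 1.3173 × 1.80203 ≈ 2.3738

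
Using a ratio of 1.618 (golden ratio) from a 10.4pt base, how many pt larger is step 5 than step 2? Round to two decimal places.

88.10pt

Step 2: 10.4 × 1.618² = 27.2264pt
Step 5: 10.4 × 1.618⁵ = 115.3257pt
Difference: 115.3257 − 27.2264 = 88.0993pt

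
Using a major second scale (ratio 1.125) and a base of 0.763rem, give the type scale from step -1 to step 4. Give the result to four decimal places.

Step -1: 0.763 ÷ 1.125 = 0.6782
Step 0: 0.763rem
Step 1: 0.763 × 1.125 = 0.8584
Step 2: 0.763 × 1.125² = 0.9657
Step 3: 0.763 × 1.125³ = 1.0864
Step 4: 0.763 × 1.125⁴ = 1.2222

0.6782rem, 0.7630rem, 0.8584rem, 0.9657rem, 1.0864rem, 1.2222rem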